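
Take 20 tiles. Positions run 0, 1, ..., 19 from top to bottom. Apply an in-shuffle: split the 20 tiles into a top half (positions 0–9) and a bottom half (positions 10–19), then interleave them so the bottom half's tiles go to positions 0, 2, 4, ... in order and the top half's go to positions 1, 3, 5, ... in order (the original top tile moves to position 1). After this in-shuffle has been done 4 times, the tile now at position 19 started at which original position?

16

Work backwards from position 19, undoing one in-shuffle at a time:
19 ← 9 ← 4 ← 12 ← 16
So the tile now at position 19 started at position 16.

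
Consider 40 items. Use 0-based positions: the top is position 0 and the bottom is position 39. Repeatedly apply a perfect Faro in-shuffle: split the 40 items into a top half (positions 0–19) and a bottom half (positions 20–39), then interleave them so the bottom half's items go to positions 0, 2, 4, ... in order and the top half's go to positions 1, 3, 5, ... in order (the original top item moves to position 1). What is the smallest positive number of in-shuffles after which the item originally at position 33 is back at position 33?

20

Follow position 33 under repeated in-shuffles:
33 → 26 → 12 → 25 → 10 → 21 → 2 → 5 → 11 → 23 → 6 → 13 → 27 → 14 → 29 → 18 → 37 → 34 → 28 → 16 → 33
It first returns after 20 in-shuffles.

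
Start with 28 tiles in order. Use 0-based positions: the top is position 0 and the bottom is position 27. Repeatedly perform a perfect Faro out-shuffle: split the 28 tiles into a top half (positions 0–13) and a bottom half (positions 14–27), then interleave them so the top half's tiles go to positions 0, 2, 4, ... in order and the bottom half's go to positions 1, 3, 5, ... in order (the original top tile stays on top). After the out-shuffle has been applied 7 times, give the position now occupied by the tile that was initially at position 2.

Track the tile's position through each out-shuffle:
2 → 4 → 8 → 16 → 5 → 10 → 20 → 13

13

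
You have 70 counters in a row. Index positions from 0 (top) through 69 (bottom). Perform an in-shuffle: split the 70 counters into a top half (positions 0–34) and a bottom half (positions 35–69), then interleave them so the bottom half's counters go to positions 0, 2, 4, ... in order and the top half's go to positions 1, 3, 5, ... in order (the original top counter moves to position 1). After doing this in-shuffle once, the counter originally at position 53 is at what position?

Track the counter's position through each in-shuffle:
53 → 36

36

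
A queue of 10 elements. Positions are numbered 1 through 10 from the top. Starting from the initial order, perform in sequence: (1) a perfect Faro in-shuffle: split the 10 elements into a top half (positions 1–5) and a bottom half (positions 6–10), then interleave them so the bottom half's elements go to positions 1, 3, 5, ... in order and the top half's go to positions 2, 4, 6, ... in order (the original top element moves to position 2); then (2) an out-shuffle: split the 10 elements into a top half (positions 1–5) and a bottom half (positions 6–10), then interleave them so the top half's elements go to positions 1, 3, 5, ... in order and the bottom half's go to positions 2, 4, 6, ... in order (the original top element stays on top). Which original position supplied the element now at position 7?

Undo the operations in reverse order, starting from position 7:
  undo op 2 (out-shuffle, from top half): 7 ← 4
  undo op 1 (in-shuffle, from top half): 4 ← 2
So the element at position 7 came from original position 2.

2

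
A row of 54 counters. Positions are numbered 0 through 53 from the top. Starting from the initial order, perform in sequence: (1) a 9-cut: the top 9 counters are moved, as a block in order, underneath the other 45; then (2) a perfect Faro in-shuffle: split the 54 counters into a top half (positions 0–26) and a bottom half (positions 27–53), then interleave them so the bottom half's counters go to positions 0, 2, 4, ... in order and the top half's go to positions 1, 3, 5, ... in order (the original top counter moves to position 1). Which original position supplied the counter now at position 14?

43

Undo the operations in reverse order, starting from position 14:
  undo op 2 (in-shuffle, from bottom half): 14 ← 34
  undo op 1 (cut 9): 34 ← 43
So the counter at position 14 came from original position 43.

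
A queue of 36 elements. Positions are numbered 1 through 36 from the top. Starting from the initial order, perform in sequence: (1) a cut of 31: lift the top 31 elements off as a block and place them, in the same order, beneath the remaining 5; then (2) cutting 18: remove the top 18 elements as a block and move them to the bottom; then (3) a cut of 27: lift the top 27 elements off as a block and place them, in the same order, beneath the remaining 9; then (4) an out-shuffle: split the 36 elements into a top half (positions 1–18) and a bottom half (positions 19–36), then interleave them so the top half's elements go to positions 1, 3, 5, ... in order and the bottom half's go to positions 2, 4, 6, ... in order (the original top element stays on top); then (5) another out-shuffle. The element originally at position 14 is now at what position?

2

Track the element from position 14 forward through each operation:
  after op 1 (cut 31): 14 → 19
  after op 2 (cut 18): 19 → 1
  after op 3 (cut 27): 1 → 10
  after op 4 (out-shuffle): 10 → 19
  after op 5 (out-shuffle): 19 → 2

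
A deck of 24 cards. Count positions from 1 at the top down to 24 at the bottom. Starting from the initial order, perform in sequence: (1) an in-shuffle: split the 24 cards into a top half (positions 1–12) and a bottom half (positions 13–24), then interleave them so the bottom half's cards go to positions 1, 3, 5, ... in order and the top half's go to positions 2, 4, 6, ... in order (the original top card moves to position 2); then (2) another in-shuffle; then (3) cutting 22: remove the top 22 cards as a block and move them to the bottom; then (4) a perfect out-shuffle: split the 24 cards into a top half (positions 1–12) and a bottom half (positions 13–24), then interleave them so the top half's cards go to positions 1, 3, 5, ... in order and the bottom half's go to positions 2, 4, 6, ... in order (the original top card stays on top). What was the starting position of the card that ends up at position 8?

Undo the operations in reverse order, starting from position 8:
  undo op 4 (out-shuffle, from bottom half): 8 ← 16
  undo op 3 (cut 22): 16 ← 14
  undo op 2 (in-shuffle, from top half): 14 ← 7
  undo op 1 (in-shuffle, from bottom half): 7 ← 16
So the card at position 8 came from original position 16.

16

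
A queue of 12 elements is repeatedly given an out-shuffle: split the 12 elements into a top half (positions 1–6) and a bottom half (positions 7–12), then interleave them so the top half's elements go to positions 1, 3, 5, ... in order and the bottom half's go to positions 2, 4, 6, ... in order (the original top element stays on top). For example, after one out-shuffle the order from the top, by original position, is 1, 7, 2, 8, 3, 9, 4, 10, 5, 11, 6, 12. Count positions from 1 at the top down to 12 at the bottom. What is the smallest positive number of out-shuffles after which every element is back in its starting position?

The out-shuffle permutes the 12 positions with cycle lengths [1, 1, 10].
Every element is home exactly when every cycle has completed a whole number of laps, i.e. after lcm(1, 10) = 10 out-shuffles.

10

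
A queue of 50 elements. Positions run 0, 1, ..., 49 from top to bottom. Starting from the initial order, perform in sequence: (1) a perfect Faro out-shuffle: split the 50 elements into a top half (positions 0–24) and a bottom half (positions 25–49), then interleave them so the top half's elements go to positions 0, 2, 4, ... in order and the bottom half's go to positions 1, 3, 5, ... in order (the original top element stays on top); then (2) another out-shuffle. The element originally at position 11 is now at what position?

Track the element from position 11 forward through each operation:
  after op 1 (out-shuffle): 11 → 22
  after op 2 (out-shuffle): 22 → 44

44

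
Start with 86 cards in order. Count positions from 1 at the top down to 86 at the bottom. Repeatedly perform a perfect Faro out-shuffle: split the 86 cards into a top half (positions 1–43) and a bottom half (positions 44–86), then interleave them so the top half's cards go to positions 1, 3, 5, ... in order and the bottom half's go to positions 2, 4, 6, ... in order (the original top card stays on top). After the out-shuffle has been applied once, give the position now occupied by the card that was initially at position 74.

Track the card's position through each out-shuffle:
74 → 62

62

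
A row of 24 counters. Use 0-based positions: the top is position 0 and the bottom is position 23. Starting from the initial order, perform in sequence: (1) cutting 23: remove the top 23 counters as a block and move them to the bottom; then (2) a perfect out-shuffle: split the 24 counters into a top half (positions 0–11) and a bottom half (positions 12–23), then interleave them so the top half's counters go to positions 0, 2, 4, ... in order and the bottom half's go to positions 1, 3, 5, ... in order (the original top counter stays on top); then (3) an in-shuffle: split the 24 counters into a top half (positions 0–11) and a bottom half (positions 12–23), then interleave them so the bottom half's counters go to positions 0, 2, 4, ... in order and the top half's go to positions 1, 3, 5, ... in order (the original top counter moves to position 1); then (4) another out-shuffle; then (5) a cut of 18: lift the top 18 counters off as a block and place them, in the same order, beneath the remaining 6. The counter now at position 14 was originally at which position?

Undo the operations in reverse order, starting from position 14:
  undo op 5 (cut 18): 14 ← 8
  undo op 4 (out-shuffle, from top half): 8 ← 4
  undo op 3 (in-shuffle, from bottom half): 4 ← 14
  undo op 2 (out-shuffle, from top half): 14 ← 7
  undo op 1 (cut 23): 7 ← 6
So the counter at position 14 came from original position 6.

6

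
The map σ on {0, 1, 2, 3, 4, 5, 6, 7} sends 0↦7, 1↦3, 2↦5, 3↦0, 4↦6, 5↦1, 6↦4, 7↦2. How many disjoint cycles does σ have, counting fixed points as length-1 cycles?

Cycle decomposition: (0 7 2 5 1 3) (4 6).
2 cycles.

2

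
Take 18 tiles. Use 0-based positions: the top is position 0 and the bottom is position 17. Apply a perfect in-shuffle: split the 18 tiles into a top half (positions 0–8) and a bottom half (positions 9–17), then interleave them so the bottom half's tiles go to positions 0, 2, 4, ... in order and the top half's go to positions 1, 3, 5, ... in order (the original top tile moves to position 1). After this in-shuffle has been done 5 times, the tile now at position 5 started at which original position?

Work backwards from position 5, undoing one in-shuffle at a time:
5 ← 2 ← 10 ← 14 ← 16 ← 17
So the tile now at position 5 started at position 17.

17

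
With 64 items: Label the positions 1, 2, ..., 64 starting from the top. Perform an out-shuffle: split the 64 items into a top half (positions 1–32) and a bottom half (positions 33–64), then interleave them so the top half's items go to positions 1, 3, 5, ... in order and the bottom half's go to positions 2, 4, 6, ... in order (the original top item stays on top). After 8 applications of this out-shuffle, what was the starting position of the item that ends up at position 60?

Work backwards from position 60, undoing one out-shuffle at a time:
60 ← 62 ← 63 ← 32 ← 48 ← 56 ← 60 ← 62 ← 63
So the item now at position 60 started at position 63.

63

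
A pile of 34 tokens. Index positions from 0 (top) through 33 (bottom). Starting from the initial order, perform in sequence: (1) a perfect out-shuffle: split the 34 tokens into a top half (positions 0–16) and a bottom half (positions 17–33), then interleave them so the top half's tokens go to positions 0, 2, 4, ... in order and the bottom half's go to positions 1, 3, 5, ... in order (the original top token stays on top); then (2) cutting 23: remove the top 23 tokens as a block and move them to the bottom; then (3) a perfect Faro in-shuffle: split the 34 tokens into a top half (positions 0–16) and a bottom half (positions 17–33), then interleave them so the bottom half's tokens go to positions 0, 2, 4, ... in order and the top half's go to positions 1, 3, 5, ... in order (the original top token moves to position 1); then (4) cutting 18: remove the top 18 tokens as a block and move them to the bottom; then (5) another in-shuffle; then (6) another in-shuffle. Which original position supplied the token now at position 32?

3

Undo the operations in reverse order, starting from position 32:
  undo op 6 (in-shuffle, from bottom half): 32 ← 33
  undo op 5 (in-shuffle, from top half): 33 ← 16
  undo op 4 (cut 18): 16 ← 0
  undo op 3 (in-shuffle, from bottom half): 0 ← 17
  undo op 2 (cut 23): 17 ← 6
  undo op 1 (out-shuffle, from top half): 6 ← 3
So the token at position 32 came from original position 3.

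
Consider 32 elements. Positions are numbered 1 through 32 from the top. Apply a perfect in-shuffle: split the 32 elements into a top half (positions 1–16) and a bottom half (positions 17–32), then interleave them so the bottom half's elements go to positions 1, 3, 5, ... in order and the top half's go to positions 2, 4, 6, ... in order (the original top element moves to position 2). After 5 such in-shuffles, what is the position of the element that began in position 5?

Track the element's position through each in-shuffle:
5 → 10 → 20 → 7 → 14 → 28

28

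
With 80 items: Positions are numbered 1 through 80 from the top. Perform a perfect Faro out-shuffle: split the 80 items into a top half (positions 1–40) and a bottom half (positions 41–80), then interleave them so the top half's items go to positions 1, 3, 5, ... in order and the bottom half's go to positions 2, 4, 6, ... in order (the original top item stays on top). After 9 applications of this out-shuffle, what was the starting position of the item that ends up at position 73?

Work backwards from position 73, undoing one out-shuffle at a time:
73 ← 37 ← 19 ← 10 ← 45 ← 23 ← 12 ← 46 ← 63 ← 32
So the item now at position 73 started at position 32.

32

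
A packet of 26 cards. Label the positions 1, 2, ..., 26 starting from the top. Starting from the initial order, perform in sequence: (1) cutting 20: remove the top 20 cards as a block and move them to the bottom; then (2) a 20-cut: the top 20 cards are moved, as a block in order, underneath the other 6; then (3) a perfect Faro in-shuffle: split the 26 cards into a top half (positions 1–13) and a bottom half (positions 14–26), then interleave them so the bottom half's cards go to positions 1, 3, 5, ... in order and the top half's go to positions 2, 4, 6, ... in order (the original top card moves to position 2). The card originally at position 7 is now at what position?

11

Track the card from position 7 forward through each operation:
  after op 1 (cut 20): 7 → 13
  after op 2 (cut 20): 13 → 19
  after op 3 (in-shuffle): 19 → 11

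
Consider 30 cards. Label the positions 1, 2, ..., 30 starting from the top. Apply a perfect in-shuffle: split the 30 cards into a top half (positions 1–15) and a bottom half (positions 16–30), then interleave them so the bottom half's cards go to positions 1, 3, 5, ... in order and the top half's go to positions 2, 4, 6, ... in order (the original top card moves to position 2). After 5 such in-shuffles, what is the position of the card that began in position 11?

11

Track the card's position through each in-shuffle:
11 → 22 → 13 → 26 → 21 → 11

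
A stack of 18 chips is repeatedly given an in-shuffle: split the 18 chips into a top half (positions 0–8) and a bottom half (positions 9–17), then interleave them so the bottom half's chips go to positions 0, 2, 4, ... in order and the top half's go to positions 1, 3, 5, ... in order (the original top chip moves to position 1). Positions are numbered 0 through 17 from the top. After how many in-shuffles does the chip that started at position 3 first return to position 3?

18

Follow position 3 under repeated in-shuffles:
3 → 7 → 15 → 12 → 6 → 13 → 8 → 17 → 16 → 14 → 10 → 2 → 5 → 11 → 4 → 9 → 0 → 1 → 3
It first returns after 18 in-shuffles.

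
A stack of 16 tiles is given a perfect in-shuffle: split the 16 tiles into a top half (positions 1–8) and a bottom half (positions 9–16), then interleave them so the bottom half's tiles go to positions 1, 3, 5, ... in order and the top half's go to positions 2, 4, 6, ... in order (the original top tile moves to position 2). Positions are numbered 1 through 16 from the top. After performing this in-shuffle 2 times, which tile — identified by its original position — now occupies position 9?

15

Work backwards from position 9, undoing one in-shuffle at a time:
9 ← 13 ← 15
So the tile now at position 9 started at position 15.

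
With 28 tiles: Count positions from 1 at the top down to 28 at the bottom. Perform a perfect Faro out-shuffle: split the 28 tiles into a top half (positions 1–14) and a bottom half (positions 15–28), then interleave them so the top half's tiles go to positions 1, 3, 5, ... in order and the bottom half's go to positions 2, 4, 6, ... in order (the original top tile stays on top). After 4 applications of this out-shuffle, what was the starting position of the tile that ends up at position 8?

Work backwards from position 8, undoing one out-shuffle at a time:
8 ← 18 ← 23 ← 12 ← 20
So the tile now at position 8 started at position 20.

20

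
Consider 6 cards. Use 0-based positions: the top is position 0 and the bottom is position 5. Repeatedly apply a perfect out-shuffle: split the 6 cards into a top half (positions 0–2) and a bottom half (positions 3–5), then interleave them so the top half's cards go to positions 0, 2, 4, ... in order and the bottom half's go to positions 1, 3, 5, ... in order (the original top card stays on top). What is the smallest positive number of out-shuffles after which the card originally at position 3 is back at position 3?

Follow position 3 under repeated out-shuffles:
3 → 1 → 2 → 4 → 3
It first returns after 4 out-shuffles.

4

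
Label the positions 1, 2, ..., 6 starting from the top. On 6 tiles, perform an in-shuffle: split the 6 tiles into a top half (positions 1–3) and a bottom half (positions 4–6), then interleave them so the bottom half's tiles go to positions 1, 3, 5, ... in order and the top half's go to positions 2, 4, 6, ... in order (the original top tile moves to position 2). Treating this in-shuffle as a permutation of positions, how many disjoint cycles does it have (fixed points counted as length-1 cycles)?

2

Trace each unvisited position around until it returns:
(1 2 4) (3 6 5)
2 cycles in total.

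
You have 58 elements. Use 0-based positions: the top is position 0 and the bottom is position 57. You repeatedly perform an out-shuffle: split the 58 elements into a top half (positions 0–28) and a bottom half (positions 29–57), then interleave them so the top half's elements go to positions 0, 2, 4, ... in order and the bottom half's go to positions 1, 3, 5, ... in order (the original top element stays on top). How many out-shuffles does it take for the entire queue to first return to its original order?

18

The out-shuffle permutes the 58 positions with cycle lengths [1, 1, 2, 18, 18, 18].
Every element is home exactly when every cycle has completed a whole number of laps, i.e. after lcm(1, 2, 18) = 18 out-shuffles.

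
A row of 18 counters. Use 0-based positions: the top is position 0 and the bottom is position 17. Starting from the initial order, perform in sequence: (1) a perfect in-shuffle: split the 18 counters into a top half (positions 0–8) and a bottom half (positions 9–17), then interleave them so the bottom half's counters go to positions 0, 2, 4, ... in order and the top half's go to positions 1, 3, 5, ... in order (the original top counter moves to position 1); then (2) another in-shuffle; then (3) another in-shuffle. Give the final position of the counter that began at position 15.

Track the counter from position 15 forward through each operation:
  after op 1 (in-shuffle): 15 → 12
  after op 2 (in-shuffle): 12 → 6
  after op 3 (in-shuffle): 6 → 13

13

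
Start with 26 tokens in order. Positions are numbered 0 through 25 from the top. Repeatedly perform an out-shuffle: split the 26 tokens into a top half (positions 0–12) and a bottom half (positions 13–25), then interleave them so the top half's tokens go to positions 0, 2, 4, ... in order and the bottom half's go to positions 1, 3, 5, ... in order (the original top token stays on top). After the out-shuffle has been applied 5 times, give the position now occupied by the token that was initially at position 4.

3

Track the token's position through each out-shuffle:
4 → 8 → 16 → 7 → 14 → 3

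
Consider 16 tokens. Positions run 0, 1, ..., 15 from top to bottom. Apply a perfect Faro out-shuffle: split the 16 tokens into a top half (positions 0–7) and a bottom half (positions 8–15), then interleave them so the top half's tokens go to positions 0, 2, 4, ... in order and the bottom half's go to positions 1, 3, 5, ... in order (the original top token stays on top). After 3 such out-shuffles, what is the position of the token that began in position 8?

4

Track the token's position through each out-shuffle:
8 → 1 → 2 → 4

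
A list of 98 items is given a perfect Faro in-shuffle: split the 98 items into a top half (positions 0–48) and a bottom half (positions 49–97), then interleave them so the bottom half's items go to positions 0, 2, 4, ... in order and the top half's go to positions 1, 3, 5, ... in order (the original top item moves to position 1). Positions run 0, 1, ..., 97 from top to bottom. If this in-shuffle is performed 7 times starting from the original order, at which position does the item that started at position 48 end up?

34

Track the item's position through each in-shuffle:
48 → 97 → 96 → 94 → 90 → 82 → 66 → 34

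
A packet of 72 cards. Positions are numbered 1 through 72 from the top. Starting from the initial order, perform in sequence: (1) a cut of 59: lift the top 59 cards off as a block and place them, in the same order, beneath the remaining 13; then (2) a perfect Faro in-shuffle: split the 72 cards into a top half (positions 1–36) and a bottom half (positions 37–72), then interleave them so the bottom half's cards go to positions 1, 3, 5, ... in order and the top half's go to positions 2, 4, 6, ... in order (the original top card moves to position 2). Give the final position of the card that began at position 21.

68

Track the card from position 21 forward through each operation:
  after op 1 (cut 59): 21 → 34
  after op 2 (in-shuffle): 34 → 68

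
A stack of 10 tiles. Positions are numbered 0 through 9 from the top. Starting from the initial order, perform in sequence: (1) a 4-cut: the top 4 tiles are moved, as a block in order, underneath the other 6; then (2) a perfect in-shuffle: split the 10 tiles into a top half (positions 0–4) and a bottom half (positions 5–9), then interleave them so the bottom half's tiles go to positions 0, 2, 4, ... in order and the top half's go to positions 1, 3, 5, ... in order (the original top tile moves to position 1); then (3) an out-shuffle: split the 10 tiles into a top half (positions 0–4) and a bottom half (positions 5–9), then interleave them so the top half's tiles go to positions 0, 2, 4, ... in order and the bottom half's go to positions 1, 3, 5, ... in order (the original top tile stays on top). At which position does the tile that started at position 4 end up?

2

Track the tile from position 4 forward through each operation:
  after op 1 (cut 4): 4 → 0
  after op 2 (in-shuffle): 0 → 1
  after op 3 (out-shuffle): 1 → 2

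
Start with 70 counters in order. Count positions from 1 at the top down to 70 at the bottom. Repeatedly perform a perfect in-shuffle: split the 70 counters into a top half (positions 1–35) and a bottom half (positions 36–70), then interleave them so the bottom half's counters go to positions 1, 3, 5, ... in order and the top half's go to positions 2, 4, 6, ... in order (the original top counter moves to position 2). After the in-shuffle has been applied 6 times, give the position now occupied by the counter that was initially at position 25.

38

Track the counter's position through each in-shuffle:
25 → 50 → 29 → 58 → 45 → 19 → 38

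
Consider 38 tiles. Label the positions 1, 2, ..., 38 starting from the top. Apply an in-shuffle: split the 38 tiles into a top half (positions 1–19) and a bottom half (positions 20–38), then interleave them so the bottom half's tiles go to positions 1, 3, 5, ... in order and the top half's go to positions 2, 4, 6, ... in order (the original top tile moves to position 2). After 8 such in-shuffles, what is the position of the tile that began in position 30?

36

Track the tile's position through each in-shuffle:
30 → 21 → 3 → 6 → 12 → 24 → 9 → 18 → 36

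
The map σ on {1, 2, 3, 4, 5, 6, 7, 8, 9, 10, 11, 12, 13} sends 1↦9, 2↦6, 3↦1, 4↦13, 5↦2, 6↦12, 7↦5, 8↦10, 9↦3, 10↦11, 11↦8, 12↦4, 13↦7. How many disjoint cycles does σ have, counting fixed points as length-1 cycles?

Cycle decomposition: (1 9 3) (2 6 12 4 13 7 5) (8 10 11).
3 cycles.

3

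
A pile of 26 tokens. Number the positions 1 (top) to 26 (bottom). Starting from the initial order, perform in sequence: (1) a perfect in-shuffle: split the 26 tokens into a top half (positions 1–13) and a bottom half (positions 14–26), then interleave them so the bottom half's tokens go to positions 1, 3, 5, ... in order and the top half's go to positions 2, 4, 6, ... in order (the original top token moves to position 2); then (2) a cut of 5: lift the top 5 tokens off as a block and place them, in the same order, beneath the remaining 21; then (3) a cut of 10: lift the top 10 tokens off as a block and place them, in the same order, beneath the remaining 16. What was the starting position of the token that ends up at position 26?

21

Undo the operations in reverse order, starting from position 26:
  undo op 3 (cut 10): 26 ← 10
  undo op 2 (cut 5): 10 ← 15
  undo op 1 (in-shuffle, from bottom half): 15 ← 21
So the token at position 26 came from original position 21.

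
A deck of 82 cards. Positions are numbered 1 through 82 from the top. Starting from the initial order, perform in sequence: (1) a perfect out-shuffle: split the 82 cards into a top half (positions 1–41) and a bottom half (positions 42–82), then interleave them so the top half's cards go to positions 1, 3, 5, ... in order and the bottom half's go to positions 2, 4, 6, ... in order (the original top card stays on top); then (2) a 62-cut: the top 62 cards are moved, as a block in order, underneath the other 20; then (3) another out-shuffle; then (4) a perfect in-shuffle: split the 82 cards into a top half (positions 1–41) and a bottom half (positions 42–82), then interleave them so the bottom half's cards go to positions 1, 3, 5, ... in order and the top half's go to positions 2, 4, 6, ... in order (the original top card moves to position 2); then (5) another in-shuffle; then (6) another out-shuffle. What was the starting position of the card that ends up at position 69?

49

Undo the operations in reverse order, starting from position 69:
  undo op 6 (out-shuffle, from top half): 69 ← 35
  undo op 5 (in-shuffle, from bottom half): 35 ← 59
  undo op 4 (in-shuffle, from bottom half): 59 ← 71
  undo op 3 (out-shuffle, from top half): 71 ← 36
  undo op 2 (cut 62): 36 ← 16
  undo op 1 (out-shuffle, from bottom half): 16 ← 49
So the card at position 69 came from original position 49.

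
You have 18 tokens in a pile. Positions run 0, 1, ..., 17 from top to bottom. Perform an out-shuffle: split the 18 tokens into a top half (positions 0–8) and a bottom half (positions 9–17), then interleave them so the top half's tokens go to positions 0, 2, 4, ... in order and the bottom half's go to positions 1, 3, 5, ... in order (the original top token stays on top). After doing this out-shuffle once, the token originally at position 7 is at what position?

14

Track the token's position through each out-shuffle:
7 → 14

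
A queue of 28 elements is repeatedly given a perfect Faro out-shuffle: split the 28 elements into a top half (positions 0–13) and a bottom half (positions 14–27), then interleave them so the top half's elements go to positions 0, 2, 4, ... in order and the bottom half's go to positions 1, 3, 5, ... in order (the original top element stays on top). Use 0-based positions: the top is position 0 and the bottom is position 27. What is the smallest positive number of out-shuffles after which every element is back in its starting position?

The out-shuffle permutes the 28 positions with cycle lengths [1, 1, 2, 6, 18].
Every element is home exactly when every cycle has completed a whole number of laps, i.e. after lcm(1, 2, 6, 18) = 18 out-shuffles.

18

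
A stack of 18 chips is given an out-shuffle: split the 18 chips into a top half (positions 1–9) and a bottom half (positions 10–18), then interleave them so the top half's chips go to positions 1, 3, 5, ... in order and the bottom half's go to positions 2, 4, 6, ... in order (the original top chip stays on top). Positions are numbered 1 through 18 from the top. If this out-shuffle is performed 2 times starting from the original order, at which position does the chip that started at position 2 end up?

Track the chip's position through each out-shuffle:
2 → 3 → 5

5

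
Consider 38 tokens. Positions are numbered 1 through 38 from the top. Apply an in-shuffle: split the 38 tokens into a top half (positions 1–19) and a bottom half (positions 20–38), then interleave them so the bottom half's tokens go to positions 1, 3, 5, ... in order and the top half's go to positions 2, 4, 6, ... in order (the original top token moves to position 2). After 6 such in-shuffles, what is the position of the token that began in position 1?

25

Track the token's position through each in-shuffle:
1 → 2 → 4 → 8 → 16 → 32 → 25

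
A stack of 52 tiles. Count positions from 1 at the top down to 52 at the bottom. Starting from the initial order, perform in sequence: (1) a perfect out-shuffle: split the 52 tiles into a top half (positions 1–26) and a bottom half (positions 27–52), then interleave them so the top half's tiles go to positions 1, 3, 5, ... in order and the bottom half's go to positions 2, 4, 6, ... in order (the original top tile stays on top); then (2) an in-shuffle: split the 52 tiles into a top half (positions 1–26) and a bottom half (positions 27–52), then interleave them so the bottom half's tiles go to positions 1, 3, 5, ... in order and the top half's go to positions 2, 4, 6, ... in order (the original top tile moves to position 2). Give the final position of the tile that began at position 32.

24

Track the tile from position 32 forward through each operation:
  after op 1 (out-shuffle): 32 → 12
  after op 2 (in-shuffle): 12 → 24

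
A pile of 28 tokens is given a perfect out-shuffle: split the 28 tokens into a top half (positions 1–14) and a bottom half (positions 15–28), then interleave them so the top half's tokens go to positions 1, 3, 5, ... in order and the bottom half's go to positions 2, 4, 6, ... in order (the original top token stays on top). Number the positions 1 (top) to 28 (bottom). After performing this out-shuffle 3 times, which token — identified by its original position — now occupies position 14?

Work backwards from position 14, undoing one out-shuffle at a time:
14 ← 21 ← 11 ← 6
So the token now at position 14 started at position 6.

6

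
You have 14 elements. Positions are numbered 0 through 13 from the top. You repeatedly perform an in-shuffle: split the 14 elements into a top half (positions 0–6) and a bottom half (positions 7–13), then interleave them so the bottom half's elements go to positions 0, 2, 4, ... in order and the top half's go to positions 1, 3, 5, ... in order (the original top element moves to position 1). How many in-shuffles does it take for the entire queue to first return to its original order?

4

The in-shuffle permutes the 14 positions with cycle lengths [2, 4, 4, 4].
Every element is home exactly when every cycle has completed a whole number of laps, i.e. after lcm(2, 4) = 4 in-shuffles.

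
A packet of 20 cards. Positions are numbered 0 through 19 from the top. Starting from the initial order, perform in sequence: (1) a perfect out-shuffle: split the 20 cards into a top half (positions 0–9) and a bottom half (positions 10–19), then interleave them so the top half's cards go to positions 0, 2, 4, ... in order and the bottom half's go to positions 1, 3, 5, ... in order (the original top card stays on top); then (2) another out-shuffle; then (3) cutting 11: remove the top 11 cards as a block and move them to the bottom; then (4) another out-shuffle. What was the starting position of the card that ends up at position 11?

11

Undo the operations in reverse order, starting from position 11:
  undo op 4 (out-shuffle, from bottom half): 11 ← 15
  undo op 3 (cut 11): 15 ← 6
  undo op 2 (out-shuffle, from top half): 6 ← 3
  undo op 1 (out-shuffle, from bottom half): 3 ← 11
So the card at position 11 came from original position 11.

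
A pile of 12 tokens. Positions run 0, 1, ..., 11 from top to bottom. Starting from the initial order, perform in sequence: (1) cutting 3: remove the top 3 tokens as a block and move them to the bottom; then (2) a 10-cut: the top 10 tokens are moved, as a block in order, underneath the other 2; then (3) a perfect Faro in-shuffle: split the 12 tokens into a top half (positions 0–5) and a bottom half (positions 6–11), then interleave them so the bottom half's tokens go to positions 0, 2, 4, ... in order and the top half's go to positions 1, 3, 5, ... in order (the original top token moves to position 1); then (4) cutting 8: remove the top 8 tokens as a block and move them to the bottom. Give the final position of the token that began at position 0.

Track the token from position 0 forward through each operation:
  after op 1 (cut 3): 0 → 9
  after op 2 (cut 10): 9 → 11
  after op 3 (in-shuffle): 11 → 10
  after op 4 (cut 8): 10 → 2

2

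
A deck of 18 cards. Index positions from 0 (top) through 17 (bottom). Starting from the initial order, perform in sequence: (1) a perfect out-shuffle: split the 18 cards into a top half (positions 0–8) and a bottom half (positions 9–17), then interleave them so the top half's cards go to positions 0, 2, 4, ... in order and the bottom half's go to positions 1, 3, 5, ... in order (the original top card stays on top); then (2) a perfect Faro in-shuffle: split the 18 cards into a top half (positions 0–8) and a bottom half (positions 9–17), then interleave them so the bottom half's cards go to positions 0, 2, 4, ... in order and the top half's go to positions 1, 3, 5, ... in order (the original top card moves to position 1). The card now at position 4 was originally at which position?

Undo the operations in reverse order, starting from position 4:
  undo op 2 (in-shuffle, from bottom half): 4 ← 11
  undo op 1 (out-shuffle, from bottom half): 11 ← 14
So the card at position 4 came from original position 14.

14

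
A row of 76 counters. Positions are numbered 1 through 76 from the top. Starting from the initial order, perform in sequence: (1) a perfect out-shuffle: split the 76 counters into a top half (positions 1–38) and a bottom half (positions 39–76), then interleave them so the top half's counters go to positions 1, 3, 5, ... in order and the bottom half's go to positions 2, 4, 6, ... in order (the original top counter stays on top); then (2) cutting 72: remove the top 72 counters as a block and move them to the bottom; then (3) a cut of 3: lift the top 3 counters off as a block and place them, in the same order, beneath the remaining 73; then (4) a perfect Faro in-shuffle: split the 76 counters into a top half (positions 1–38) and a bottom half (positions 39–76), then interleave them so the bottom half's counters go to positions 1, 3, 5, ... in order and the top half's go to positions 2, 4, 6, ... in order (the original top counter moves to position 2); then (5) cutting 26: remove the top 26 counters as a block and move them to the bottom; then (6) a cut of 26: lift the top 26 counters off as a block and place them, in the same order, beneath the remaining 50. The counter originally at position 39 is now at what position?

Track the counter from position 39 forward through each operation:
  after op 1 (out-shuffle): 39 → 2
  after op 2 (cut 72): 2 → 6
  after op 3 (cut 3): 6 → 3
  after op 4 (in-shuffle): 3 → 6
  after op 5 (cut 26): 6 → 56
  after op 6 (cut 26): 56 → 30

30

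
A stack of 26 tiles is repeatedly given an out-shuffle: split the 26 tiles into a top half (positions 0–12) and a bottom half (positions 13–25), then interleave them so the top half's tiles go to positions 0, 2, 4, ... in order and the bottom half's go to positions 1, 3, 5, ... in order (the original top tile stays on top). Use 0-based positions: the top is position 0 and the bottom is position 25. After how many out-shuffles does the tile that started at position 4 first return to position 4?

Follow position 4 under repeated out-shuffles:
4 → 8 → 16 → 7 → 14 → 3 → 6 → 12 → 24 → 23 → 21 → 17 → 9 → 18 → 11 → 22 → 19 → 13 → 1 → 2 → 4
It first returns after 20 out-shuffles.

20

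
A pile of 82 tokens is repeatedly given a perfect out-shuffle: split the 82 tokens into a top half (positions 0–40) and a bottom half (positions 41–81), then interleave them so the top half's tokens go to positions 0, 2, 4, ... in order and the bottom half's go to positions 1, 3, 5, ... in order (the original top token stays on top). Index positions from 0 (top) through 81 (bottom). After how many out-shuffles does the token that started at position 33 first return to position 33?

18

Follow position 33 under repeated out-shuffles:
33 → 66 → 51 → 21 → 42 → 3 → 6 → 12 → 24 → 48 → 15 → 30 → 60 → 39 → 78 → 75 → 69 → 57 → 33
It first returns after 18 out-shuffles.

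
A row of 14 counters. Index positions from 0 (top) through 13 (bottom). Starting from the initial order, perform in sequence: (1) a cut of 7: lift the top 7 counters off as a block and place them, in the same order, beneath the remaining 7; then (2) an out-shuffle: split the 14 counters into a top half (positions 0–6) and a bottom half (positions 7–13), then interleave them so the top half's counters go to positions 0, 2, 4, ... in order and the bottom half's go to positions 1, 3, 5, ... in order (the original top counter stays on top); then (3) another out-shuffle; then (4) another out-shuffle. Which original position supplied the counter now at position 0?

7

Undo the operations in reverse order, starting from position 0:
  undo op 4 (out-shuffle, from top half): 0 ← 0
  undo op 3 (out-shuffle, from top half): 0 ← 0
  undo op 2 (out-shuffle, from top half): 0 ← 0
  undo op 1 (cut 7): 0 ← 7
So the counter at position 0 came from original position 7.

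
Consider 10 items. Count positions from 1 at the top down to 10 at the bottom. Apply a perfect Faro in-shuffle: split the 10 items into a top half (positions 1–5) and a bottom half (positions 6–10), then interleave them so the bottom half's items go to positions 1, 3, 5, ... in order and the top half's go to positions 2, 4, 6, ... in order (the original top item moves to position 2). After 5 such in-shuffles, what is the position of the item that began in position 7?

Track the item's position through each in-shuffle:
7 → 3 → 6 → 1 → 2 → 4

4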